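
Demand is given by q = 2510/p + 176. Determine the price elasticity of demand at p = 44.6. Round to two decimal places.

-0.24

At p = 44.6, q = 232.278.
dq/dp = −2510/p² = −1.2618.
Point elasticity E = (dq/dp)·(p/q) = -1.2618 × 44.6/232.278 ≈ -0.24.
|E| < 1, so demand is inelastic at this price.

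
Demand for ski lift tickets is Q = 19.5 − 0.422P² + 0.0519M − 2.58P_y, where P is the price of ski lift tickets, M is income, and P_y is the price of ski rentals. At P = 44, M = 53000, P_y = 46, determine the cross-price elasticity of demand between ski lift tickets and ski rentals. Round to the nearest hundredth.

-0.06

Evaluating quantity at (P, M, P_y) gives Q = 19.5 − 0.422(44)² + 0.0519(53000) − 2.58(46) = 19.5 − 816.992 + 2750.7 − 118.68 = 1834.528.
∂Q/∂P_y = −2.58, so E_xy = -2.58·(46/1834.528) ≈ -0.06.
E_xy < 0: the goods are complements.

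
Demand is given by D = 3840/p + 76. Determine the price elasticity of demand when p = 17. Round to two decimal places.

At p = 17, D = 301.8824.
dD/dp = −3840/p² = −13.2872.
Point elasticity E = (dD/dp)·(p/D) = -13.2872 × 17/301.8824 ≈ -0.75.
|E| < 1, so demand is inelastic at this price.

-0.75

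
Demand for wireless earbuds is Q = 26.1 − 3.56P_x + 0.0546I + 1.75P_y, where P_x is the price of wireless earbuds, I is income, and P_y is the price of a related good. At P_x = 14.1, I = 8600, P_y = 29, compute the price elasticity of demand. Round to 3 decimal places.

-0.101

First evaluate Q: 26.1 − 3.56(14.1) + 0.0546(8600) + 1.75(29) = 26.1 − 50.196 + 469.56 + 50.75 = 496.214.
∂Q/∂P_x = −3.56, so E_p = (−3.56)·(14.1/496.214) ≈ -0.101.
|E_p| < 1: demand is inelastic.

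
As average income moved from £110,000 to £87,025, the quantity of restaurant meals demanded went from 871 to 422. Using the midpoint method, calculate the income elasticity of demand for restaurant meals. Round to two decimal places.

2.98

%ΔQ = (422 − 871)/[(871+422)/2] = -449/646.5 ≈ -0.6945.
%ΔI = (87,025 − 110,000)/[(110,000+87,025)/2] = -22975/98512.5 ≈ -0.2332.
E_I = %ΔQ/%ΔI ≈ 2.98.
E_I > 1: normal good (luxury).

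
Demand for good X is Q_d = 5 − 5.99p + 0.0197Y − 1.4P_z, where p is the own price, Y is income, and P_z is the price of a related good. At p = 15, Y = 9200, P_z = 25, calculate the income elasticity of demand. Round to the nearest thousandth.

2.952

Evaluating quantity at (p, Y, P_z) gives Q_d = 5 − 5.99(15) + 0.0197(9200) − 1.4(25) = 5 − 89.85 + 181.24 − 35 = 61.39.
∂Q_d/∂Y = +0.0197, so E_I = 0.0197·(9200/61.39) ≈ 2.952.
E_I > 1: normal good (luxury).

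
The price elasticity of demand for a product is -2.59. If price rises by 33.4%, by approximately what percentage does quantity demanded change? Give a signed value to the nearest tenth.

%ΔQ ≈ E × %ΔP = (-2.59) × (33.4%) ≈ -86.5%.

-86.5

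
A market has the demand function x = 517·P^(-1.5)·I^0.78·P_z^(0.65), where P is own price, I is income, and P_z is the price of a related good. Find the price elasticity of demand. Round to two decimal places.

For a Cobb–Douglas (constant-elasticity) form x = A·P^α·…, the elasticity with respect to P equals the exponent α at every point.
Here the exponent on P is -1.5, so the price elasticity of demand is -1.50.

-1.50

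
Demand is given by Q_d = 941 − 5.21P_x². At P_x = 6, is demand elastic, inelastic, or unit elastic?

At P_x = 6, Q_d = 753.44.
dQ_d/dP_x = −2·5.21·P_x = −62.52.
Point elasticity E = (dQ_d/dP_x)·(P_x/Q_d) = -62.52 × 6/753.44 ≈ -0.498.
|E| ≈ 0.498 < 1, so demand is inelastic.

inelastic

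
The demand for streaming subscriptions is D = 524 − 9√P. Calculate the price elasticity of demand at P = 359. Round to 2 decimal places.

-0.24

At P = 359, D = 353.4743.
dD/dP = −9/(2√P) = −9/(2·18.9473).
Point elasticity E = (dD/dP)·(P/D) = -0.2375 × 359/353.4743 ≈ -0.24.
|E| < 1, so demand is inelastic at this price.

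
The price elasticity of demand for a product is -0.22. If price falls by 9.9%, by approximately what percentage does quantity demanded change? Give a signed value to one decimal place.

2.2

%ΔQ ≈ E × %ΔP = (-0.22) × (-9.9%) ≈ 2.2%.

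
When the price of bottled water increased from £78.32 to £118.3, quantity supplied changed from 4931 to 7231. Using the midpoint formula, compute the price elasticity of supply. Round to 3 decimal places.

0.930

%ΔQ = (7231 − 4931)/[(4931 + 7231)/2] = 2300/6081 ≈ 0.3782.
%Δp = (118.3 − 78.32)/[(78.32 + 118.3)/2] = 39.98/98.31 ≈ 0.4067.
Arc elasticity E = %ΔQ/%Δp ≈ 0.3782/0.4067 ≈ 0.930.
|E| < 1: supply is inelastic over this range.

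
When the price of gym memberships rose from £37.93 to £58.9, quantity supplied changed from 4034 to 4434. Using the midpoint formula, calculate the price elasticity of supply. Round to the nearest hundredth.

0.22

%ΔQ = (4434 − 4034)/[(4034 + 4434)/2] = 400/4234 ≈ 0.0945.
%Δp = (58.9 − 37.93)/[(37.93 + 58.9)/2] = 20.97/48.415 ≈ 0.4331.
Arc elasticity E = %ΔQ/%Δp ≈ 0.0945/0.4331 ≈ 0.22.
|E| < 1: supply is inelastic over this range.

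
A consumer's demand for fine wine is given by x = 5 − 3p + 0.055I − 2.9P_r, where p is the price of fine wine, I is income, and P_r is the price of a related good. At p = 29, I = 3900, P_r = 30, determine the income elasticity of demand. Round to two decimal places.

4.71

x = 5 − 3(29) + 0.055(3900) − 2.9(30) = 5 − 87 + 214.5 − 87 = 45.5.
∂x/∂I = +0.055, so E_I = 0.055·(3900/45.5) ≈ 4.71.
E_I > 1: normal good (luxury).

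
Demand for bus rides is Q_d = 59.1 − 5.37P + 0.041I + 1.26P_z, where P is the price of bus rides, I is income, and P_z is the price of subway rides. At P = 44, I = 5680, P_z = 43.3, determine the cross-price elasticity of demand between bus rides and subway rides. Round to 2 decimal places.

0.49

Evaluating quantity at (P, I, P_z) gives Q_d = 59.1 − 5.37(44) + 0.041(5680) + 1.26(43.3) = 59.1 − 236.28 + 232.88 + 54.558 = 110.258.
∂Q_d/∂P_z = +1.26, so E_xy = 1.26·(43.3/110.258) ≈ 0.49.
E_xy > 0: the goods are substitutes.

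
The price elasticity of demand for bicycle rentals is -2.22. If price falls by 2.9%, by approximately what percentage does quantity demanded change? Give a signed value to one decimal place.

%ΔQ ≈ E × %ΔP = (-2.22) × (-2.9%) ≈ 6.4%.

6.4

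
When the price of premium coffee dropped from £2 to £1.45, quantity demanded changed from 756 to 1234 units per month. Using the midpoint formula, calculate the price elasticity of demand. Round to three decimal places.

-1.507

%ΔQ = (1234 − 756)/[(756 + 1234)/2] = 478/995 ≈ 0.4804.
%ΔP = (1.45 − 2)/[(2 + 1.45)/2] = -0.55/1.725 ≈ -0.3188.
Arc elasticity E = %ΔQ/%ΔP ≈ 0.4804/-0.3188 ≈ -1.507.
|E| > 1: demand is elastic over this range.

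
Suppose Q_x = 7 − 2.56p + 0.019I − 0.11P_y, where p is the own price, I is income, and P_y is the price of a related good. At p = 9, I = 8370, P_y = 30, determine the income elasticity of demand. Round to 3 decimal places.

At the given point, Q_x = 7 − 2.56(9) + 0.019(8370) − 0.11(30) = 7 − 23.04 + 159.03 − 3.3 = 139.69.
∂Q_x/∂I = +0.019, so E_I = 0.019·(8370/139.69) ≈ 1.138.
E_I > 1: normal good (luxury).

1.138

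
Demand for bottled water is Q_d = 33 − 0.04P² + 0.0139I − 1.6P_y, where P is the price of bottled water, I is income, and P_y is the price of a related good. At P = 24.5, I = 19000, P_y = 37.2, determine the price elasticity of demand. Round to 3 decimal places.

Evaluating quantity at (P, I, P_y) gives Q_d = 33 − 0.04(24.5)² + 0.0139(19000) − 1.6(37.2) = 33 − 24.01 + 264.1 − 59.52 = 213.57.
∂Q_d/∂P = −2·0.04·P = -1.96, so E_p = -1.96·(24.5/213.57) ≈ -0.225.
|E_p| < 1: demand is inelastic.

-0.225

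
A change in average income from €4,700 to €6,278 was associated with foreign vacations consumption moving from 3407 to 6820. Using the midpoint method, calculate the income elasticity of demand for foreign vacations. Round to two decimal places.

%ΔQ = (6820 − 3407)/[(3407+6820)/2] = 3413/5113.5 ≈ 0.6674.
%ΔI = (6,278 − 4,700)/[(4,700+6,278)/2] = 1578/5489 ≈ 0.2875.
E_I = %ΔQ/%ΔI ≈ 2.32.
E_I > 1: normal good (luxury).

2.32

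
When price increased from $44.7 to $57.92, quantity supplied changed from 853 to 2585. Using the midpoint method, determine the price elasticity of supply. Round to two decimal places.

%Δq = (2585 − 853)/[(853 + 2585)/2] = 1732/1719 ≈ 1.0076.
%Δp = (57.92 − 44.7)/[(44.7 + 57.92)/2] = 13.22/51.31 ≈ 0.2576.
Arc elasticity E = %Δq/%Δp ≈ 1.0076/0.2576 ≈ 3.91.
|E| > 1: supply is elastic over this range.

3.91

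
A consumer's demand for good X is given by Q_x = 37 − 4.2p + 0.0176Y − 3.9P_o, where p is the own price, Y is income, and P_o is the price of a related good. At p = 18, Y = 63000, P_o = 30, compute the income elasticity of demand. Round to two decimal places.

First evaluate Q_x: 37 − 4.2(18) + 0.0176(63000) − 3.9(30) = 37 − 75.6 + 1108.8 − 117 = 953.2.
∂Q_x/∂Y = +0.0176, so E_I = 0.0176·(63000/953.2) ≈ 1.16.
E_I > 1: normal good (luxury).

1.16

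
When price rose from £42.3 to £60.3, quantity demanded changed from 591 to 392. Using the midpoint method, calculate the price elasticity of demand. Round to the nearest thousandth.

-1.154

%ΔQ = (392 − 591)/[(591 + 392)/2] = -199/491.5 ≈ -0.4049.
%Δp = (60.3 − 42.3)/[(42.3 + 60.3)/2] = 18/51.3 ≈ 0.3509.
Arc elasticity E = %ΔQ/%Δp ≈ -0.4049/0.3509 ≈ -1.154.
|E| > 1: demand is elastic over this range.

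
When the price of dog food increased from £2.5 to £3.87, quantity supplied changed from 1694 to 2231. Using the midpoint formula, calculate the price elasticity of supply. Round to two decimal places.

0.64

%ΔQ = (2231 − 1694)/[(1694 + 2231)/2] = 537/1962.5 ≈ 0.2736.
%Δp = (3.87 − 2.5)/[(2.5 + 3.87)/2] = 1.37/3.185 ≈ 0.4301.
Arc elasticity E = %ΔQ/%Δp ≈ 0.2736/0.4301 ≈ 0.64.
|E| < 1: supply is inelastic over this range.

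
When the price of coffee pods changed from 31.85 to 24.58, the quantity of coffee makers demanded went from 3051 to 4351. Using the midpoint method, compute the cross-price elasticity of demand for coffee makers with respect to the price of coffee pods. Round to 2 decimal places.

%ΔQ_x = (4351 − 3051)/[(3051+4351)/2] = 1300/3701 ≈ 0.3513.
%ΔP_y = (24.58 − 31.85)/[(31.85+24.58)/2] ≈ -0.2577.
E_xy = 0.3513/-0.2577 ≈ -1.36.
E_xy < 0, so coffee makers and coffee pods are complements.

-1.36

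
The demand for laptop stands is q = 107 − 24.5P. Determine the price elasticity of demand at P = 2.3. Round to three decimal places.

At P = 2.3, q = 50.65.
dq/dP = −24.5.
Point elasticity E = (dq/dP)·(P/q) = -24.5 × 2.3/50.65 ≈ -1.113.
|E| > 1, so demand is elastic at this price.

-1.113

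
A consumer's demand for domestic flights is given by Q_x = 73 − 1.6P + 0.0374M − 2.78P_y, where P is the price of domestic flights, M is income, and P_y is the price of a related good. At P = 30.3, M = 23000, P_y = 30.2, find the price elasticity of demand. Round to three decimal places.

At the given point, Q_x = 73 − 1.6(30.3) + 0.0374(23000) − 2.78(30.2) = 73 − 48.48 + 860.2 − 83.956 = 800.764.
∂Q_x/∂P = −1.6, so E_p = (−1.6)·(30.3/800.764) ≈ -0.061.
|E_p| < 1: demand is inelastic.

-0.061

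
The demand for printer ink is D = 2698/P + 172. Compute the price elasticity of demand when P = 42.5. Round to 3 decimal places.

-0.270

At P = 42.5, D = 235.4824.
dD/dP = −2698/P² = −1.4937.
Point elasticity E = (dD/dP)·(P/D) = -1.4937 × 42.5/235.4824 ≈ -0.270.
|E| < 1, so demand is inelastic at this price.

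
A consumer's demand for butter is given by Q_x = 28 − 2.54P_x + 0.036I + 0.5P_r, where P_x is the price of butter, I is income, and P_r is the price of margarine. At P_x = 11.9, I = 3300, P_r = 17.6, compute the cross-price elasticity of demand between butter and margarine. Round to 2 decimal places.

At the given point, Q_x = 28 − 2.54(11.9) + 0.036(3300) + 0.5(17.6) = 28 − 30.226 + 118.8 + 8.8 = 125.374.
∂Q_x/∂P_r = +0.5, so E_xy = 0.5·(17.6/125.374) ≈ 0.07.
E_xy > 0: the goods are substitutes.

0.07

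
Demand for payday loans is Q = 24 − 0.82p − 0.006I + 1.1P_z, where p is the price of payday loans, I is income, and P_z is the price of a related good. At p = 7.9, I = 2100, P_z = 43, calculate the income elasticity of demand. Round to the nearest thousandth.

Q = 24 − 0.82(7.9) − 0.006(2100) + 1.1(43) = 24 − 6.478 − 12.6 + 47.3 = 52.222.
∂Q/∂I = −0.006, so E_I = -0.006·(2100/52.222) ≈ -0.241.
E_I < 0: inferior good.

-0.241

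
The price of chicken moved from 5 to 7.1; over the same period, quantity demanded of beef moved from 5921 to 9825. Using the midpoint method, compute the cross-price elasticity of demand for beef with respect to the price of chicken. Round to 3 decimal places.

1.429

%ΔQ_x = (9825 − 5921)/[(5921+9825)/2] = 3904/7873 ≈ 0.4959.
%ΔP_y = (7.1 − 5)/[(5+7.1)/2] ≈ 0.3471.
E_xy = 0.4959/0.3471 ≈ 1.429.
E_xy > 0, so beef and chicken are substitutes.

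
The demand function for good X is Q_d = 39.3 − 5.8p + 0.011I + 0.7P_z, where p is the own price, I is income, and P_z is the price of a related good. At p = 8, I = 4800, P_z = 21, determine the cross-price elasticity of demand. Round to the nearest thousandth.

Evaluating quantity at (p, I, P_z) gives Q_d = 39.3 − 5.8(8) + 0.011(4800) + 0.7(21) = 39.3 − 46.4 + 52.8 + 14.7 = 60.4.
∂Q_d/∂P_z = +0.7, so E_xy = 0.7·(21/60.4) ≈ 0.243.
E_xy > 0: the goods are substitutes.

0.243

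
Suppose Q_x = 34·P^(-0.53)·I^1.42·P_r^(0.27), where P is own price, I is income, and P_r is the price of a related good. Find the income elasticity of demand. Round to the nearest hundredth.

For a Cobb–Douglas (constant-elasticity) form Q_x = A·I^α·…, the elasticity with respect to I equals the exponent α at every point.
Here the exponent on I is 1.42, so the income elasticity of demand is 1.42.

1.42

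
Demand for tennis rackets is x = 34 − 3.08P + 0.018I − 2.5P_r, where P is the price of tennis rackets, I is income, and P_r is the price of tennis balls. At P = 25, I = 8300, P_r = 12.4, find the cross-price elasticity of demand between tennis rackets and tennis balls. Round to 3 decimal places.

x = 34 − 3.08(25) + 0.018(8300) − 2.5(12.4) = 34 − 77 + 149.4 − 31 = 75.4.
∂x/∂P_r = −2.5, so E_xy = -2.5·(12.4/75.4) ≈ -0.411.
E_xy < 0: the goods are complements.

-0.411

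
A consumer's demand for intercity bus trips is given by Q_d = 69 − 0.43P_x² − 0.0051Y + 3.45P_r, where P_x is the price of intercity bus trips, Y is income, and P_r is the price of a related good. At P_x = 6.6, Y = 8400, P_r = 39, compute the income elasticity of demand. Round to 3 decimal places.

-0.302

Substituting, Q_d = 69 − 0.43(6.6)² − 0.0051(8400) + 3.45(39) = 69 − 18.7308 − 42.84 + 134.55 = 141.9792.
∂Q_d/∂Y = −0.0051, so E_I = -0.0051·(8400/141.9792) ≈ -0.302.
E_I < 0: inferior good.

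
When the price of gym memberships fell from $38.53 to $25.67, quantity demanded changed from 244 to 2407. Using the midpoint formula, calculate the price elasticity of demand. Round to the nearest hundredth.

-4.07

%Δq = (2407 − 244)/[(244 + 2407)/2] = 2163/1325.5 ≈ 1.6318.
%ΔP = (25.67 − 38.53)/[(38.53 + 25.67)/2] = -12.86/32.1 ≈ -0.4006.
Arc elasticity E = %Δq/%ΔP ≈ 1.6318/-0.4006 ≈ -4.07.
|E| > 1: demand is elastic over this range.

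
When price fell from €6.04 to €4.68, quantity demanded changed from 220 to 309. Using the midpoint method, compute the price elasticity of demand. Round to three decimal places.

-1.326

%ΔQ = (309 − 220)/[(220 + 309)/2] = 89/264.5 ≈ 0.3365.
%ΔP = (4.68 − 6.04)/[(6.04 + 4.68)/2] = -1.36/5.36 ≈ -0.2537.
Arc elasticity E = %ΔQ/%ΔP ≈ 0.3365/-0.2537 ≈ -1.326.
|E| > 1: demand is elastic over this range.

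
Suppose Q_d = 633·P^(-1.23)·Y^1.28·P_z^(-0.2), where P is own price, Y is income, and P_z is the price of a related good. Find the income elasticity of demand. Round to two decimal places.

1.28

For a Cobb–Douglas (constant-elasticity) form Q_d = A·Y^α·…, the elasticity with respect to Y equals the exponent α at every point.
Here the exponent on Y is 1.28, so the income elasticity of demand is 1.28.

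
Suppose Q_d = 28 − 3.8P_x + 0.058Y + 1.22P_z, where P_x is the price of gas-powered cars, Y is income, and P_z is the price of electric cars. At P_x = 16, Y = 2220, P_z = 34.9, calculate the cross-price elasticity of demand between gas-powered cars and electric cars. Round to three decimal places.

Substituting, Q_d = 28 − 3.8(16) + 0.058(2220) + 1.22(34.9) = 28 − 60.8 + 128.76 + 42.578 = 138.538.
∂Q_d/∂P_z = +1.22, so E_xy = 1.22·(34.9/138.538) ≈ 0.307.
E_xy > 0: the goods are substitutes.

0.307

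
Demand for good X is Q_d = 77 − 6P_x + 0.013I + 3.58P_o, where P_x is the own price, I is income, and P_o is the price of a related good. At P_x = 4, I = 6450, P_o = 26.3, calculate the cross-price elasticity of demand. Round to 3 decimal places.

0.408

Evaluating quantity at (P_x, I, P_o) gives Q_d = 77 − 6(4) + 0.013(6450) + 3.58(26.3) = 77 − 24 + 83.85 + 94.154 = 231.004.
∂Q_d/∂P_o = +3.58, so E_xy = 3.58·(26.3/231.004) ≈ 0.408.
E_xy > 0: the goods are substitutes.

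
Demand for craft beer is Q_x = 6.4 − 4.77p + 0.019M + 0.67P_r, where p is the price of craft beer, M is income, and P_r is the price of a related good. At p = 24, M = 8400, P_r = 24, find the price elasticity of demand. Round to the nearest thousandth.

First evaluate Q_x: 6.4 − 4.77(24) + 0.019(8400) + 0.67(24) = 6.4 − 114.48 + 159.6 + 16.08 = 67.6.
∂Q_x/∂p = −4.77, so E_p = (−4.77)·(24/67.6) ≈ -1.693.
|E_p| > 1: demand is elastic.

-1.693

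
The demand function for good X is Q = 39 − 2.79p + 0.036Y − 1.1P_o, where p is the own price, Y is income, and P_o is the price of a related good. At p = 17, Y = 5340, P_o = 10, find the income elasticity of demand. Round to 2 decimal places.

First evaluate Q: 39 − 2.79(17) + 0.036(5340) − 1.1(10) = 39 − 47.43 + 192.24 − 11 = 172.81.
∂Q/∂Y = +0.036, so E_I = 0.036·(5340/172.81) ≈ 1.11.
E_I > 1: normal good (luxury).

1.11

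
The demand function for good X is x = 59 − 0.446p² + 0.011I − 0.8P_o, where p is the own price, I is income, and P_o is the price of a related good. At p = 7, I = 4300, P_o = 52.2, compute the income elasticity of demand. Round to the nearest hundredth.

Evaluating quantity at (p, I, P_o) gives x = 59 − 0.446(7)² + 0.011(4300) − 0.8(52.2) = 59 − 21.854 + 47.3 − 41.76 = 42.686.
∂x/∂I = +0.011, so E_I = 0.011·(4300/42.686) ≈ 1.11.
E_I > 1: normal good (luxury).

1.11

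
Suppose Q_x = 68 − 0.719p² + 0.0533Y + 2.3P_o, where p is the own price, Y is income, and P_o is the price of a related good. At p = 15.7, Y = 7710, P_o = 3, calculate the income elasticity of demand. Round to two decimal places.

1.33

Q_x = 68 − 0.719(15.7)² + 0.0533(7710) + 2.3(3) = 68 − 177.2263 + 410.943 + 6.9 = 308.6167.
∂Q_x/∂Y = +0.0533, so E_I = 0.0533·(7710/308.6167) ≈ 1.33.
E_I > 1: normal good (luxury).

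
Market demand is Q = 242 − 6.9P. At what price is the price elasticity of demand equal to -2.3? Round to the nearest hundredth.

Set −bP/(a − bP) = −2.3 ⇒ bP = 2.3(a − bP) ⇒ bP(1+2.3) = 2.3·a.
P = 2.3·242/(6.9·3.3) ≈ 24.44.

24.44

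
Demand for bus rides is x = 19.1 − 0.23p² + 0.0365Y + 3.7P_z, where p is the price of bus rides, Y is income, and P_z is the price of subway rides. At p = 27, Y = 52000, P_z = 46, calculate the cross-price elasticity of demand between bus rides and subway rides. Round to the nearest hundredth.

0.09

At the given point, x = 19.1 − 0.23(27)² + 0.0365(52000) + 3.7(46) = 19.1 − 167.67 + 1898 + 170.2 = 1919.63.
∂x/∂P_z = +3.7, so E_xy = 3.7·(46/1919.63) ≈ 0.09.
E_xy > 0: the goods are substitutes.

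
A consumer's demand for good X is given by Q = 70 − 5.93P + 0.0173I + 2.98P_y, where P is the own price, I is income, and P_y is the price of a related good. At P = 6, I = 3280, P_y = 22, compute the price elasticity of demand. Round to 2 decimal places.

Evaluating quantity at (P, I, P_y) gives Q = 70 − 5.93(6) + 0.0173(3280) + 2.98(22) = 70 − 35.58 + 56.744 + 65.56 = 156.724.
∂Q/∂P = −5.93, so E_p = (−5.93)·(6/156.724) ≈ -0.23.
|E_p| < 1: demand is inelastic.

-0.23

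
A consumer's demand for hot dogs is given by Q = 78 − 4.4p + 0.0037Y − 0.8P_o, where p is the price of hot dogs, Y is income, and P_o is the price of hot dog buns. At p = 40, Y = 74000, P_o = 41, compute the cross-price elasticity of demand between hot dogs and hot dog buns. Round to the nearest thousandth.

-0.229

First evaluate Q: 78 − 4.4(40) + 0.0037(74000) − 0.8(41) = 78 − 176 + 273.8 − 32.8 = 143.
∂Q/∂P_o = −0.8, so E_xy = -0.8·(41/143) ≈ -0.229.
E_xy < 0: the goods are complements.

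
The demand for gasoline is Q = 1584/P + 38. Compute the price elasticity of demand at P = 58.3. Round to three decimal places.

At P = 58.3, Q = 65.1698.
dQ/dP = −1584/P² = −0.466.
Point elasticity E = (dQ/dP)·(P/Q) = -0.466 × 58.3/65.1698 ≈ -0.417.
|E| < 1, so demand is inelastic at this price.

-0.417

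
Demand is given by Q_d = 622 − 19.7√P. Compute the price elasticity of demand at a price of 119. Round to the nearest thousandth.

-0.264

At P = 119, Q_d = 407.0984.
dQ_d/dP = −19.7/(2√P) = −19.7/(2·10.9087).
Point elasticity E = (dQ_d/dP)·(P/Q_d) = -0.9029 × 119/407.0984 ≈ -0.264.
|E| < 1, so demand is inelastic at this price.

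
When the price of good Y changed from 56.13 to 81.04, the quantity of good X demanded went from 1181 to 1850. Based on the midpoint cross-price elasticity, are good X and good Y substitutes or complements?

substitutes

%ΔQ_x = (1850 − 1181)/[(1181+1850)/2] = 669/1515.5 ≈ 0.4414.
%ΔP_y = (81.04 − 56.13)/[(56.13+81.04)/2] ≈ 0.3632.
E_xy = 0.4414/0.3632 ≈ 1.215.
E_xy > 0, so the goods are substitutes.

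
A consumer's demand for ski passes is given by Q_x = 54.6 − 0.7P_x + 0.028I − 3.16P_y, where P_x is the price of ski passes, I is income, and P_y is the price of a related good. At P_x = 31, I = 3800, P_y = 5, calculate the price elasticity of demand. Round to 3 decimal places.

-0.176

Q_x = 54.6 − 0.7(31) + 0.028(3800) − 3.16(5) = 54.6 − 21.7 + 106.4 − 15.8 = 123.5.
∂Q_x/∂P_x = −0.7, so E_p = (−0.7)·(31/123.5) ≈ -0.176.
|E_p| < 1: demand is inelastic.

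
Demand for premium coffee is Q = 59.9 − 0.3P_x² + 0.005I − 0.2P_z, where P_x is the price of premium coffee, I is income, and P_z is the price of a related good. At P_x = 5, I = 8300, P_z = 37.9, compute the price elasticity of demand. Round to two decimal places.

-0.17

First evaluate Q: 59.9 − 0.3(5)² + 0.005(8300) − 0.2(37.9) = 59.9 − 7.5 + 41.5 − 7.58 = 86.32.
∂Q/∂P_x = −2·0.3·P_x = -3, so E_p = -3·(5/86.32) ≈ -0.17.
|E_p| < 1: demand is inelastic.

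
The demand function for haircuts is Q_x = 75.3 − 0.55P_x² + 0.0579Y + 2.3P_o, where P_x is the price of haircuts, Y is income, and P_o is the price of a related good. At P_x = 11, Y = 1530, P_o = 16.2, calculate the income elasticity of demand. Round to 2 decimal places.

0.66

Q_x = 75.3 − 0.55(11)² + 0.0579(1530) + 2.3(16.2) = 75.3 − 66.55 + 88.587 + 37.26 = 134.597.
∂Q_x/∂Y = +0.0579, so E_I = 0.0579·(1530/134.597) ≈ 0.66.
E_I ∈ (0,1): normal good (necessity).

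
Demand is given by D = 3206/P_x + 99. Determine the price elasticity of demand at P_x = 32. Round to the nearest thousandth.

At P_x = 32, D = 199.1875.
dD/dP_x = −3206/P_x² = −3.1309.
Point elasticity E = (dD/dP_x)·(P_x/D) = -3.1309 × 32/199.1875 ≈ -0.503.
|E| < 1, so demand is inelastic at this price.

-0.503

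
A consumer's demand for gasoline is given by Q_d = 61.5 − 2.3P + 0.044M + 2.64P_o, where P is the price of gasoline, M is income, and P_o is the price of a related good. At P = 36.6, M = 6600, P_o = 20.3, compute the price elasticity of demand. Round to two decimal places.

-0.26

At the given point, Q_d = 61.5 − 2.3(36.6) + 0.044(6600) + 2.64(20.3) = 61.5 − 84.18 + 290.4 + 53.592 = 321.312.
∂Q_d/∂P = −2.3, so E_p = (−2.3)·(36.6/321.312) ≈ -0.26.
|E_p| < 1: demand is inelastic.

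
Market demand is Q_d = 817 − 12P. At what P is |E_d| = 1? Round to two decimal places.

34.04

For linear demand Q_d = a − bP, E = −bP/(a − bP). |E| = 1 ⇒ bP = a − bP ⇒ P = a/(2b).
P = 817/(2·12) ≈ 34.04.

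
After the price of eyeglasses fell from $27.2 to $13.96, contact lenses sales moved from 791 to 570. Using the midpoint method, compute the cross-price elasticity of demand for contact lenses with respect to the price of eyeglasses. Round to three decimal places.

%ΔQ_x = (570 − 791)/[(791+570)/2] = -221/680.5 ≈ -0.3248.
%ΔP_y = (13.96 − 27.2)/[(27.2+13.96)/2] ≈ -0.6433.
E_xy = -0.3248/-0.6433 ≈ 0.505.
E_xy > 0, so contact lenses and eyeglasses are substitutes.

0.505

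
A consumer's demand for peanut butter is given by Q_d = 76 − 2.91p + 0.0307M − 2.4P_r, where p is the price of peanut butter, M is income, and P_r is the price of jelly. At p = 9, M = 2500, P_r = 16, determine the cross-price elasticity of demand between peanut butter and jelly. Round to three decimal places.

Substituting, Q_d = 76 − 2.91(9) + 0.0307(2500) − 2.4(16) = 76 − 26.19 + 76.75 − 38.4 = 88.16.
∂Q_d/∂P_r = −2.4, so E_xy = -2.4·(16/88.16) ≈ -0.436.
E_xy < 0: the goods are complements.

-0.436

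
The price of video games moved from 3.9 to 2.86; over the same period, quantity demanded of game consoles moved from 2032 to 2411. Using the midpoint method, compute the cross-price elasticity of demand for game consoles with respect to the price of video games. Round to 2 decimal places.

%ΔQ_x = (2411 − 2032)/[(2032+2411)/2] = 379/2221.5 ≈ 0.1706.
%ΔP_y = (2.86 − 3.9)/[(3.9+2.86)/2] ≈ -0.3077.
E_xy = 0.1706/-0.3077 ≈ -0.55.
E_xy < 0, so game consoles and video games are complements.

-0.55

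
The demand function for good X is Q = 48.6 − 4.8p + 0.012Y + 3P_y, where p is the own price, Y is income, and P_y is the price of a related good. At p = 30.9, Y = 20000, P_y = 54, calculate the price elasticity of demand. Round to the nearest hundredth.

-0.49

Evaluating quantity at (p, Y, P_y) gives Q = 48.6 − 4.8(30.9) + 0.012(20000) + 3(54) = 48.6 − 148.32 + 240 + 162 = 302.28.
∂Q/∂p = −4.8, so E_p = (−4.8)·(30.9/302.28) ≈ -0.49.
|E_p| < 1: demand is inelastic.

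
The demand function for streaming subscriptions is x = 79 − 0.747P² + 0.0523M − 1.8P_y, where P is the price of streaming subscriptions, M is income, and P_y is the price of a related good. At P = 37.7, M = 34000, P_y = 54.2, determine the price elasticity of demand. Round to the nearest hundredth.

Evaluating quantity at (P, M, P_y) gives x = 79 − 0.747(37.7)² + 0.0523(34000) − 1.8(54.2) = 79 − 1061.7036 + 1778.2 − 97.56 = 697.9364.
∂x/∂P = −2·0.747·P = -56.3238, so E_p = -56.3238·(37.7/697.9364) ≈ -3.04.
|E_p| > 1: demand is elastic.

-3.04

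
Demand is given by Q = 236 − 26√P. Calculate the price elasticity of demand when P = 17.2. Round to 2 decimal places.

At P = 17.2, Q = 128.1705.
dQ/dP = −26/(2√P) = −26/(2·4.1473).
Point elasticity E = (dQ/dP)·(P/Q) = -3.1346 × 17.2/128.1705 ≈ -0.42.
|E| < 1, so demand is inelastic at this price.

-0.42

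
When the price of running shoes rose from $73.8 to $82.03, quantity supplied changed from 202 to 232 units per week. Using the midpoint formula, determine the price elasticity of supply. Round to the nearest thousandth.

1.309

%Δq = (232 − 202)/[(202 + 232)/2] = 30/217 ≈ 0.1382.
%ΔP = (82.03 − 73.8)/[(73.8 + 82.03)/2] = 8.23/77.915 ≈ 0.1056.
Arc elasticity E = %Δq/%ΔP ≈ 0.1382/0.1056 ≈ 1.309.
|E| > 1: supply is elastic over this range.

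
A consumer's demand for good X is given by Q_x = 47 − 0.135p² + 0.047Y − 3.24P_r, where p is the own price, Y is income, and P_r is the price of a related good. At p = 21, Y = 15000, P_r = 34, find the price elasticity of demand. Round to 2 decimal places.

Evaluating quantity at (p, Y, P_r) gives Q_x = 47 − 0.135(21)² + 0.047(15000) − 3.24(34) = 47 − 59.535 + 705 − 110.16 = 582.305.
∂Q_x/∂p = −2·0.135·p = -5.67, so E_p = -5.67·(21/582.305) ≈ -0.20.
|E_p| < 1: demand is inelastic.

-0.20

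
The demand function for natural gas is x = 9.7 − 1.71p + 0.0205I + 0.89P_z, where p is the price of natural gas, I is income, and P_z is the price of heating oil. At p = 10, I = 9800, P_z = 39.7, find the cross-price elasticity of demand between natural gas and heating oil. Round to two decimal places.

0.15

x = 9.7 − 1.71(10) + 0.0205(9800) + 0.89(39.7) = 9.7 − 17.1 + 200.9 + 35.333 = 228.833.
∂x/∂P_z = +0.89, so E_xy = 0.89·(39.7/228.833) ≈ 0.15.
E_xy > 0: the goods are substitutes.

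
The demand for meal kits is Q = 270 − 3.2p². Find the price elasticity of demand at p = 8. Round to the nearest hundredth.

At p = 8, Q = 65.2.
dQ/dp = −2·3.2·p = −51.2.
Point elasticity E = (dQ/dp)·(p/Q) = -51.2 × 8/65.2 ≈ -6.28.
|E| > 1, so demand is elastic at this price.

-6.28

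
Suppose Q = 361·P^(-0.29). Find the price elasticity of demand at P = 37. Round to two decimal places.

For a Cobb–Douglas (constant-elasticity) form Q = A·P^α·…, the elasticity with respect to P equals the exponent α at every point.
Here the exponent on P is -0.29, so the price elasticity of demand is -0.29.

-0.29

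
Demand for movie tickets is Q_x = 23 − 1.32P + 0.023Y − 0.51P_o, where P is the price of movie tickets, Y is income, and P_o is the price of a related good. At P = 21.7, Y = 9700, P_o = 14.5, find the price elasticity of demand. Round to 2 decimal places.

At the given point, Q_x = 23 − 1.32(21.7) + 0.023(9700) − 0.51(14.5) = 23 − 28.644 + 223.1 − 7.395 = 210.061.
∂Q_x/∂P = −1.32, so E_p = (−1.32)·(21.7/210.061) ≈ -0.14.
|E_p| < 1: demand is inelastic.

-0.14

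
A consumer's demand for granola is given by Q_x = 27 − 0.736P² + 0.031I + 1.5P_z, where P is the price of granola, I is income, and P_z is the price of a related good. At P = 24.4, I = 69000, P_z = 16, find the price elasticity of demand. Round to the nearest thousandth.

-0.500

Evaluating quantity at (P, I, P_z) gives Q_x = 27 − 0.736(24.4)² + 0.031(69000) + 1.5(16) = 27 − 438.185 + 2139 + 24 = 1751.815.
∂Q_x/∂P = −2·0.736·P = -35.9168, so E_p = -35.9168·(24.4/1751.815) ≈ -0.500.
|E_p| < 1: demand is inelastic.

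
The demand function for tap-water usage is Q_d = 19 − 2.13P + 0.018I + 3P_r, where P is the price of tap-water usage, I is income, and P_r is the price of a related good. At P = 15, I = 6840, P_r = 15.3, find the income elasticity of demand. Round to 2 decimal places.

0.79

At the given point, Q_d = 19 − 2.13(15) + 0.018(6840) + 3(15.3) = 19 − 31.95 + 123.12 + 45.9 = 156.07.
∂Q_d/∂I = +0.018, so E_I = 0.018·(6840/156.07) ≈ 0.79.
E_I ∈ (0,1): normal good (necessity).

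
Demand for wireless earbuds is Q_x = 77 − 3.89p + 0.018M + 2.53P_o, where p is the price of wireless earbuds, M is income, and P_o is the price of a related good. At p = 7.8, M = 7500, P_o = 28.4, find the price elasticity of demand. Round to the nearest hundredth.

-0.12

Q_x = 77 − 3.89(7.8) + 0.018(7500) + 2.53(28.4) = 77 − 30.342 + 135 + 71.852 = 253.51.
∂Q_x/∂p = −3.89, so E_p = (−3.89)·(7.8/253.51) ≈ -0.12.
|E_p| < 1: demand is inelastic.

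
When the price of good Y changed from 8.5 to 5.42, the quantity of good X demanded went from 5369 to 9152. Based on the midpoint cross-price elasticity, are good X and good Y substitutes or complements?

%ΔQ_x = (9152 − 5369)/[(5369+9152)/2] = 3783/7260.5 ≈ 0.5210.
%ΔP_y = (5.42 − 8.5)/[(8.5+5.42)/2] ≈ -0.4425.
E_xy = 0.5210/-0.4425 ≈ -1.177.
E_xy < 0, so the goods are complements.

complements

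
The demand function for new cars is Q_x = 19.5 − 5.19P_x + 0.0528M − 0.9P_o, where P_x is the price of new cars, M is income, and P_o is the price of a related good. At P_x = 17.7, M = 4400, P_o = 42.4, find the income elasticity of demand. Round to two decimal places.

1.91

Q_x = 19.5 − 5.19(17.7) + 0.0528(4400) − 0.9(42.4) = 19.5 − 91.863 + 232.32 − 38.16 = 121.797.
∂Q_x/∂M = +0.0528, so E_I = 0.0528·(4400/121.797) ≈ 1.91.
E_I > 1: normal good (luxury).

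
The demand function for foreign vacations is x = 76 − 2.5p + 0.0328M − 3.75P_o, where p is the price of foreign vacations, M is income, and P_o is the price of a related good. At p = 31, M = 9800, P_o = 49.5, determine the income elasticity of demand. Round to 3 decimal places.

At the given point, x = 76 − 2.5(31) + 0.0328(9800) − 3.75(49.5) = 76 − 77.5 + 321.44 − 185.625 = 134.315.
∂x/∂M = +0.0328, so E_I = 0.0328·(9800/134.315) ≈ 2.393.
E_I > 1: normal good (luxury).

2.393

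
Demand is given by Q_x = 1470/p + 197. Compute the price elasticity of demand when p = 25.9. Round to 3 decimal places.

-0.224

At p = 25.9, Q_x = 253.7568.
dQ_x/dp = −1470/p² = −2.1914.
Point elasticity E = (dQ_x/dp)·(p/Q_x) = -2.1914 × 25.9/253.7568 ≈ -0.224.
|E| < 1, so demand is inelastic at this price.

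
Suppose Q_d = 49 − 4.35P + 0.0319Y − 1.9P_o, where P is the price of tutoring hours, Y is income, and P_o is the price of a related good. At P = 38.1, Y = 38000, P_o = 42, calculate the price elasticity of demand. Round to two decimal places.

At the given point, Q_d = 49 − 4.35(38.1) + 0.0319(38000) − 1.9(42) = 49 − 165.735 + 1212.2 − 79.8 = 1015.665.
∂Q_d/∂P = −4.35, so E_p = (−4.35)·(38.1/1015.665) ≈ -0.16.
|E_p| < 1: demand is inelastic.

-0.16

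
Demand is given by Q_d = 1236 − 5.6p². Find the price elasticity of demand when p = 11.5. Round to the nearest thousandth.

-2.990

At p = 11.5, Q_d = 495.4.
dQ_d/dp = −2·5.6·p = −128.8.
Point elasticity E = (dQ_d/dp)·(p/Q_d) = -128.8 × 11.5/495.4 ≈ -2.990.
|E| > 1, so demand is elastic at this price.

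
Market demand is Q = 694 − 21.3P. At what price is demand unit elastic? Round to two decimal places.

For linear demand Q = a − bP, E = −bP/(a − bP). |E| = 1 ⇒ bP = a − bP ⇒ P = a/(2b).
P = 694/(2·21.3) ≈ 16.29.

16.29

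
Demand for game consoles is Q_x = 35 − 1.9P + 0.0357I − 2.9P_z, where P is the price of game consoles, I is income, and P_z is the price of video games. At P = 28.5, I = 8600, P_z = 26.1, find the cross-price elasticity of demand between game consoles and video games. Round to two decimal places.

Substituting, Q_x = 35 − 1.9(28.5) + 0.0357(8600) − 2.9(26.1) = 35 − 54.15 + 307.02 − 75.69 = 212.18.
∂Q_x/∂P_z = −2.9, so E_xy = -2.9·(26.1/212.18) ≈ -0.36.
E_xy < 0: the goods are complements.

-0.36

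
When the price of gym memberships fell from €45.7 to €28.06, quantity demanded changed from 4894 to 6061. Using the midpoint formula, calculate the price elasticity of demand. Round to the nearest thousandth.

-0.445

%ΔQ = (6061 − 4894)/[(4894 + 6061)/2] = 1167/5477.5 ≈ 0.2131.
%ΔP = (28.06 − 45.7)/[(45.7 + 28.06)/2] = -17.64/36.88 ≈ -0.4783.
Arc elasticity E = %ΔQ/%ΔP ≈ 0.2131/-0.4783 ≈ -0.445.
|E| < 1: demand is inelastic over this range.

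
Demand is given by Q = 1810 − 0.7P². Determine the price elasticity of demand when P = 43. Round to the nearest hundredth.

At P = 43, Q = 515.7.
dQ/dP = −2·0.7·P = −60.2.
Point elasticity E = (dQ/dP)·(P/Q) = -60.2 × 43/515.7 ≈ -5.02.
|E| > 1, so demand is elastic at this price.

-5.02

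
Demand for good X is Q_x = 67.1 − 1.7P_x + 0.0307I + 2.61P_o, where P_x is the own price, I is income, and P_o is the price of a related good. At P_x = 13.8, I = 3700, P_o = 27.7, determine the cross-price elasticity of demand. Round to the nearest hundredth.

At the given point, Q_x = 67.1 − 1.7(13.8) + 0.0307(3700) + 2.61(27.7) = 67.1 − 23.46 + 113.59 + 72.297 = 229.527.
∂Q_x/∂P_o = +2.61, so E_xy = 2.61·(27.7/229.527) ≈ 0.31.
E_xy > 0: the goods are substitutes.

0.31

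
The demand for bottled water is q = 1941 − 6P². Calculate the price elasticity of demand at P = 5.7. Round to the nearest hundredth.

-0.22

At P = 5.7, q = 1746.06.
dq/dP = −2·6·P = −68.4.
Point elasticity E = (dq/dP)·(P/q) = -68.4 × 5.7/1746.06 ≈ -0.22.
|E| < 1, so demand is inelastic at this price.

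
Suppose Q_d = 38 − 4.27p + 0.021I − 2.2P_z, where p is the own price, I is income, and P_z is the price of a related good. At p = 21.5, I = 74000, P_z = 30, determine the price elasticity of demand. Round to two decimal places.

-0.06

Q_d = 38 − 4.27(21.5) + 0.021(74000) − 2.2(30) = 38 − 91.805 + 1554 − 66 = 1434.195.
∂Q_d/∂p = −4.27, so E_p = (−4.27)·(21.5/1434.195) ≈ -0.06.
|E_p| < 1: demand is inelastic.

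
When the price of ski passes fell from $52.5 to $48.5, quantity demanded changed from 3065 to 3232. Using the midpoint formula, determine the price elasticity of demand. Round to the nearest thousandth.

-0.670

%ΔQ = (3232 − 3065)/[(3065 + 3232)/2] = 167/3148.5 ≈ 0.0530.
%ΔP = (48.5 − 52.5)/[(52.5 + 48.5)/2] = -4/50.5 ≈ -0.0792.
Arc elasticity E = %ΔQ/%ΔP ≈ 0.0530/-0.0792 ≈ -0.670.
|E| < 1: demand is inelastic over this range.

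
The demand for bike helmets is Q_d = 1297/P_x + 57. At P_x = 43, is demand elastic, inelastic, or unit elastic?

inelastic

At P_x = 43, Q_d = 87.1628.
dQ_d/dP_x = −1297/P_x² = −0.7015.
Point elasticity E = (dQ_d/dP_x)·(P_x/Q_d) = -0.7015 × 43/87.1628 ≈ -0.346.
|E| ≈ 0.346 < 1, so demand is inelastic.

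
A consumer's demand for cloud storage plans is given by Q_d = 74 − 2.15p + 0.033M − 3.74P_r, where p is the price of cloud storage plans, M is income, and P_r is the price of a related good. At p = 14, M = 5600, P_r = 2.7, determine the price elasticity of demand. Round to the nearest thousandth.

Q_d = 74 − 2.15(14) + 0.033(5600) − 3.74(2.7) = 74 − 30.1 + 184.8 − 10.098 = 218.602.
∂Q_d/∂p = −2.15, so E_p = (−2.15)·(14/218.602) ≈ -0.138.
|E_p| < 1: demand is inelastic.

-0.138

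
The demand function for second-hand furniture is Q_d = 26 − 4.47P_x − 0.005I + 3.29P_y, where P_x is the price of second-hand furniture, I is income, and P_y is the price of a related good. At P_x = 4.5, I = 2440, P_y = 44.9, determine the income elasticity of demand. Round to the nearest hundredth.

-0.09

Evaluating quantity at (P_x, I, P_y) gives Q_d = 26 − 4.47(4.5) − 0.005(2440) + 3.29(44.9) = 26 − 20.115 − 12.2 + 147.721 = 141.406.
∂Q_d/∂I = −0.005, so E_I = -0.005·(2440/141.406) ≈ -0.09.
E_I < 0: inferior good.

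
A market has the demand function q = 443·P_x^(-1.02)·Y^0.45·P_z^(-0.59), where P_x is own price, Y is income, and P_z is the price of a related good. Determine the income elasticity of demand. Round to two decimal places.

0.45

For a Cobb–Douglas (constant-elasticity) form q = A·Y^α·…, the elasticity with respect to Y equals the exponent α at every point.
Here the exponent on Y is 0.45, so the income elasticity of demand is 0.45.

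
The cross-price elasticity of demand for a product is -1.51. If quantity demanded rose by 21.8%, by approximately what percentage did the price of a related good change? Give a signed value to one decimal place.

%ΔQ ≈ E × %ΔP_y ⇒ %ΔP_y = %ΔQ / E = (21.8%)/(-1.51) ≈ -14.4%.

-14.4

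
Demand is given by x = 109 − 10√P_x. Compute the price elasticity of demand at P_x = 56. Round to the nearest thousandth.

At P_x = 56, x = 34.1669.
dx/dP_x = −10/(2√P_x) = −10/(2·7.4833).
Point elasticity E = (dx/dP_x)·(P_x/x) = -0.6682 × 56/34.1669 ≈ -1.095.
|E| > 1, so demand is elastic at this price.

-1.095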